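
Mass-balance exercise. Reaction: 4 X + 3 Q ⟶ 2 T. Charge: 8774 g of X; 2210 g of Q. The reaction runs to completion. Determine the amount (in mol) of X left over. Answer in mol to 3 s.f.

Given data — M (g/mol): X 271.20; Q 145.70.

12.1 mol

n(X) = 8774 / 271.20 = 32.35 mol
n(Q) = 2210 / 145.70 = 15.17 mol
n/ν for X = 32.35/4 = 8.088
n/ν for Q = 15.17/3 = 5.057
Smallest n/ν is Q → limiting reagent.
X consumed = (4/3) × 15.17 = 20.23 mol
X remaining = 32.35 − 20.23 = 12.12 mol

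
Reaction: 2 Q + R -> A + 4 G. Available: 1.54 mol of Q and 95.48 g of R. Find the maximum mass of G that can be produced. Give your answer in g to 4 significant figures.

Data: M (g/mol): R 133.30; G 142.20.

n(Q) = 1.540 mol
n(R) = 95.48 / 133.30 = 0.7163 mol
n/ν for Q = 1.540/2 = 0.7700
n/ν for R = 0.7163/1 = 0.7163
Smallest n/ν is R → limiting reagent.
n(G) = (4/1) × 0.7163 = 2.865 mol
mass = 2.865 × 142.20 = 407.4 g

407.4 g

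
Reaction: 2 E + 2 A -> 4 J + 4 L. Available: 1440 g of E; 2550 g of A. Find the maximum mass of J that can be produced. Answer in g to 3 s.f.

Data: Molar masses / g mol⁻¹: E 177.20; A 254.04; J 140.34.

2280 g

n(E) = 1440 / 177.20 = 8.126 mol
n(A) = 2550 / 254.04 = 10.04 mol
n/ν → E: 4.063, A: 5.020; E is limiting.
n(J) = (4/2) × 8.126 = 16.25 mol
mass = 16.25 × 140.34 = 2281 g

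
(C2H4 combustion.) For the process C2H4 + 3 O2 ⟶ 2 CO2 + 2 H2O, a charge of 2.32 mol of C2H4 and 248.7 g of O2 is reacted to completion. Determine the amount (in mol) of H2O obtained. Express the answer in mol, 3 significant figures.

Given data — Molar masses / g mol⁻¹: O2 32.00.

4.64 mol

n(C2H4) = 2.320 mol
n(O2) = 248.7 / 32.00 = 7.772 mol
n/ν for C2H4 = 2.320/1 = 2.320
n/ν for O2 = 7.772/3 = 2.591
Smallest n/ν is C2H4 → limiting reagent.
n(H2O) = (2/1) × 2.320 = 4.640 mol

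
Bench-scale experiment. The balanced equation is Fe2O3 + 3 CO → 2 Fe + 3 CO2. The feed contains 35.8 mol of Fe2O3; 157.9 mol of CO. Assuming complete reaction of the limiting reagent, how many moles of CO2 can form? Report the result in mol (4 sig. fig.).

107.4 mol

n(Fe2O3) = 35.80 mol
n(CO) = 157.9 mol
n/ν → Fe2O3: 35.80, CO: 52.63; Fe2O3 is limiting.
n(CO2) = (3/1) × 35.80 = 107.4 mol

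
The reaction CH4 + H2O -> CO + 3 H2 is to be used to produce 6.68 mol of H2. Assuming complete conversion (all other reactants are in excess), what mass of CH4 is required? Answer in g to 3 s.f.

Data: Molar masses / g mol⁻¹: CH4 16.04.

35.7 g

n(H2) = 6.680 mol
n(CH4) = (1/3) × 6.680 = 2.227 mol
mass = 2.227 × 16.04 = 35.72 g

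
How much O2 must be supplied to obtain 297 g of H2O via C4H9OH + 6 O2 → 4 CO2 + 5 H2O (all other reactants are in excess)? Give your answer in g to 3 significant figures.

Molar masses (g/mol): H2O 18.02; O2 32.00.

633 g

n(H2O) = 297 / 18.02 = 16.48 mol
n(O2) = (6/5) × 16.48 = 19.78 mol
mass = 19.78 × 32.00 = 633.0 g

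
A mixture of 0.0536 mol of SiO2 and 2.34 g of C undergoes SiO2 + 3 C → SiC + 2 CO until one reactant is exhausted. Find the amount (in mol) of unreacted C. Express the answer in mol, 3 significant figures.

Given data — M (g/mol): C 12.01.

n(SiO2) = 0.05360 mol
n(C) = 2.340 / 12.01 = 0.1948 mol
n/ν → SiO2: 0.05360, C: 0.06493; SiO2 is limiting.
C consumed = (3/1) × 0.05360 = 0.1608 mol
C remaining = 0.1948 − 0.1608 = 0.03400 mol

0.0340 mol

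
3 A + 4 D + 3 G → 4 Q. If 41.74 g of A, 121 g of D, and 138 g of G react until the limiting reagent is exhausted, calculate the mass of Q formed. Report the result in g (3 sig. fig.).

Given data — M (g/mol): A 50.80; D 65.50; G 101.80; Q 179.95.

n(A) = 41.74 / 50.80 = 0.8217 mol
n(D) = 121.0 / 65.50 = 1.847 mol
n(G) = 138.0 / 101.80 = 1.356 mol
n/ν for A = 0.8217/3 = 0.2739
n/ν for D = 1.847/4 = 0.4618
n/ν for G = 1.356/3 = 0.4520
Smallest n/ν is A → limiting reagent.
n(Q) = (4/3) × 0.8217 = 1.096 mol
mass = 1.096 × 179.95 = 197.2 g

197 g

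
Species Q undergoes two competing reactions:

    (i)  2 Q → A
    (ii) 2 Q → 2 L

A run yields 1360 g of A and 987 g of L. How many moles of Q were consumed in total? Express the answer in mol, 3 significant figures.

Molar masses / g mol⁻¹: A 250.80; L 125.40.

n(A) = 1360 / 250.80 = 5.423 mol
n(L) = 987 / 125.40 = 7.871 mol
n(Q) via (i) = (2/1)×5.423 = 10.85 mol
n(Q) via (ii) = (2/2)×7.871 = 7.871 mol
total n(Q) = 10.85 + 7.871 = 18.72 mol

18.7 mol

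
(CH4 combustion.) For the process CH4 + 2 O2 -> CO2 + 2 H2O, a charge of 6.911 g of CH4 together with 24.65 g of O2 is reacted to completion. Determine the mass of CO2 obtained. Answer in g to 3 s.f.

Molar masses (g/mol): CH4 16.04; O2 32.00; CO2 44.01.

n(CH4) = 6.911 / 16.04 = 0.4309 mol
n(O2) = 24.65 / 32.00 = 0.7703 mol
n/ν → CH4: 0.4309, O2: 0.3852; O2 is limiting.
n(CO2) = (1/2) × 0.7703 = 0.3852 mol
mass = 0.3852 × 44.01 = 16.95 g

17.0 g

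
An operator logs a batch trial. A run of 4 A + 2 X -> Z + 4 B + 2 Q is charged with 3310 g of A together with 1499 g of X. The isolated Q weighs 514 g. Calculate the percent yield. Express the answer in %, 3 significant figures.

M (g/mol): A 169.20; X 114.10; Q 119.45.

44.0 %

n(A) = 3310 / 169.20 = 19.56 mol
n(X) = 1499 / 114.10 = 13.14 mol
n/ν → A: 4.890, X: 6.570; A is limiting.
theoretical n(Q) = (2/4) × 19.56 = 9.780 mol → 1168 g
% yield = 514 / 1168 × 100 = 44.01 %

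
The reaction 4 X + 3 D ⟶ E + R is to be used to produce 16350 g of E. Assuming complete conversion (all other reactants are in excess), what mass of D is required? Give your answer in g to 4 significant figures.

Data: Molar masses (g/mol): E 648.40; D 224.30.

16970 g

n(E) = 16350 / 648.40 = 25.22 mol
n(D) = (3/1) × 25.22 = 75.66 mol
mass = 75.66 × 224.30 = 16970 g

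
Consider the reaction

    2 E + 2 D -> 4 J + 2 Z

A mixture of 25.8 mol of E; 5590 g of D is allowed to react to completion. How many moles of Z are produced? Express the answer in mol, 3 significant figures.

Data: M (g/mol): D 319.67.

n(E) = 25.80 mol
n(D) = 5590 / 319.67 = 17.49 mol
n/ν → E: 12.90, D: 8.745; D is limiting.
n(Z) = (2/2) × 17.49 = 17.49 mol

17.5 mol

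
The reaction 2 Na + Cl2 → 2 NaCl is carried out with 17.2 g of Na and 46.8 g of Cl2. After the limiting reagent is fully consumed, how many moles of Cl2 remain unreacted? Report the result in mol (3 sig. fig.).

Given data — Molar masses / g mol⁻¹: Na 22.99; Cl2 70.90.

n(Na) = 17.20 / 22.99 = 0.7482 mol
n(Cl2) = 46.80 / 70.90 = 0.6601 mol
n/ν for Na = 0.7482/2 = 0.3741
n/ν for Cl2 = 0.6601/1 = 0.6601
Smallest n/ν is Na → limiting reagent.
Cl2 consumed = (1/2) × 0.7482 = 0.3741 mol
Cl2 remaining = 0.6601 − 0.3741 = 0.2860 mol

0.286 mol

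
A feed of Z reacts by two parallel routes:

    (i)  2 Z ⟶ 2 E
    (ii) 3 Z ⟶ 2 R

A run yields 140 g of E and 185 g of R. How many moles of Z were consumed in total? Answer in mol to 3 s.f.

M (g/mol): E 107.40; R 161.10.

3.03 mol

n(E) = 140 / 107.40 = 1.304 mol
n(R) = 185 / 161.10 = 1.148 mol
n(Z) via (i) = (2/2)×1.304 = 1.304 mol
n(Z) via (ii) = (3/2)×1.148 = 1.722 mol
total n(Z) = 1.304 + 1.722 = 3.026 mol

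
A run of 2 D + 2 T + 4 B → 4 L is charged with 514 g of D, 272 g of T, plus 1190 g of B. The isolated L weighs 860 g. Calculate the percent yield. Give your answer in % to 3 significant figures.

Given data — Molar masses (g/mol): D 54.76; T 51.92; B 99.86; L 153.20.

n(D) = 514.0 / 54.76 = 9.386 mol
n(T) = 272.0 / 51.92 = 5.239 mol
n(B) = 1190 / 99.86 = 11.92 mol
n/ν for D = 9.386/2 = 4.693
n/ν for T = 5.239/2 = 2.620
n/ν for B = 11.92/4 = 2.980
Smallest n/ν is T → limiting reagent.
theoretical n(L) = (4/2) × 5.239 = 10.48 mol → 1606 g
% yield = 860 / 1606 × 100 = 53.55 %

53.6 %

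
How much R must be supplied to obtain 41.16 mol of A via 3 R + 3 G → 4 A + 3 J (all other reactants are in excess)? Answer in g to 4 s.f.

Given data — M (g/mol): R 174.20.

n(A) = 41.16 mol
n(R) = (3/4) × 41.16 = 30.87 mol
mass = 30.87 × 174.20 = 5378 g

5378 g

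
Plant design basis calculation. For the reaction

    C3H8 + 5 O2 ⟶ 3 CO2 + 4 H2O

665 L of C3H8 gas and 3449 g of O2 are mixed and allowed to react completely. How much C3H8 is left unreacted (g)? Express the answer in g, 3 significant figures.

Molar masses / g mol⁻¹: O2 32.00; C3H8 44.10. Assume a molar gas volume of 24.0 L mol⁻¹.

n(C3H8) = 665.0 / 24.0 = 27.71 mol
n(O2) = 3449 / 32.00 = 107.8 mol
n/ν → C3H8: 27.71, O2: 21.56; O2 is limiting.
C3H8 consumed = (1/5) × 107.8 = 21.56 mol
C3H8 remaining = 27.71 − 21.56 = 6.150 mol
mass = 6.150 × 44.10 = 271.2 g

271 g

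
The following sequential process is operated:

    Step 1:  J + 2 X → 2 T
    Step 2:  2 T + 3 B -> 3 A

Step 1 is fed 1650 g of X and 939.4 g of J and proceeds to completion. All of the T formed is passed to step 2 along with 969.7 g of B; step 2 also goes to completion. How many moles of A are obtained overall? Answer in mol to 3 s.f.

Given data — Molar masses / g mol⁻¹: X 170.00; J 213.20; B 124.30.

Step 1:
n(X) = 1650 / 170.00 = 9.706 mol
n(J) = 939.4 / 213.20 = 4.406 mol
n/ν for X = 9.706/2 = 4.853
n/ν for J = 4.406/1 = 4.406
Smallest n/ν is J → limiting reagent.
n(T) produced = (2/1) × 4.406 = 8.812 mol
Step 2:
n(T) available = 8.812 mol
n(B) = 969.7 / 124.30 = 7.801 mol
n/ν for T = 8.812/2 = 4.406
n/ν for B = 7.801/3 = 2.600
Smallest n/ν is B → limiting reagent.
n(A) = (3/3) × 7.801 = 7.801 mol

7.80 mol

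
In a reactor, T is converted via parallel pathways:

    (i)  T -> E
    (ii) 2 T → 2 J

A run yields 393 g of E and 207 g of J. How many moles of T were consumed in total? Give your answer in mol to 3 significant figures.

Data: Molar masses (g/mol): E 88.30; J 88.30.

n(E) = 393 / 88.30 = 4.451 mol
n(J) = 207 / 88.30 = 2.344 mol
n(T) via (i) = (1/1)×4.451 = 4.451 mol
n(T) via (ii) = (2/2)×2.344 = 2.344 mol
total n(T) = 4.451 + 2.344 = 6.795 mol

6.80 mol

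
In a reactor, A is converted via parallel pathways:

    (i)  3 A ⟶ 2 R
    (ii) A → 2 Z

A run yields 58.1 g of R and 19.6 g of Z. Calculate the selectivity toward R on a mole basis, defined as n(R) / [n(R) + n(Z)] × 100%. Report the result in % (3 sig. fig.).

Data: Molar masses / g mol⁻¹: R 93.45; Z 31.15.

49.7 %

n(R) = 58.1 / 93.45 = 0.6217 mol
n(Z) = 19.6 / 31.15 = 0.6292 mol
selectivity = 0.6217/(0.6217+0.6292) × 100 = 49.70 %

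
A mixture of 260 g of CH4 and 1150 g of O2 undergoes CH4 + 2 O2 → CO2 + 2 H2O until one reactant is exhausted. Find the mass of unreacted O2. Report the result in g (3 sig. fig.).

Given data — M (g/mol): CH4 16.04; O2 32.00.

n(CH4) = 260.0 / 16.04 = 16.21 mol
n(O2) = 1150 / 32.00 = 35.94 mol
n/ν for CH4 = 16.21/1 = 16.21
n/ν for O2 = 35.94/2 = 17.97
Smallest n/ν is CH4 → limiting reagent.
O2 consumed = (2/1) × 16.21 = 32.42 mol
O2 remaining = 35.94 − 32.42 = 3.520 mol
mass = 3.520 × 32.00 = 112.6 g

113 g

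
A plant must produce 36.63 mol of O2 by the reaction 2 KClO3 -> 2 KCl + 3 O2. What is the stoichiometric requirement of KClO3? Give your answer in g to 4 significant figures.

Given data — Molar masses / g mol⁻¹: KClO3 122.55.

n(O2) = 36.63 mol
n(KClO3) = (2/3) × 36.63 = 24.42 mol
mass = 24.42 × 122.55 = 2993 g

2993 g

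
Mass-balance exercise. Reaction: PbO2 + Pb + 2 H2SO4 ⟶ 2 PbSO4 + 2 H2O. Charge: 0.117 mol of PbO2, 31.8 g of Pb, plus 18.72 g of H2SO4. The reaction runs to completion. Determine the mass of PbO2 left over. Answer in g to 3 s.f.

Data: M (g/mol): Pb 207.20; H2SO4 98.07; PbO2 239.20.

5.16 g

n(PbO2) = 0.1170 mol
n(Pb) = 31.80 / 207.20 = 0.1535 mol
n(H2SO4) = 18.72 / 98.07 = 0.1909 mol
n/ν → PbO2: 0.1170, Pb: 0.1535, H2SO4: 0.09545; H2SO4 is limiting.
PbO2 consumed = (1/2) × 0.1909 = 0.09545 mol
PbO2 remaining = 0.1170 − 0.09545 = 0.02155 mol
mass = 0.02155 × 239.20 = 5.155 g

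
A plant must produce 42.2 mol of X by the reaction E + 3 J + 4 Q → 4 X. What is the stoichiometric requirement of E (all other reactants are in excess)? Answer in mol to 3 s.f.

10.6 mol

n(X) = 42.20 mol
n(E) = (1/4) × 42.20 = 10.55 mol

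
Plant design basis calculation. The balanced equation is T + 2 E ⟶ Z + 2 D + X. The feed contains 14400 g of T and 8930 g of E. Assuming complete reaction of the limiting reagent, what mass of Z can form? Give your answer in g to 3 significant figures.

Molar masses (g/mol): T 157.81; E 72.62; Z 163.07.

n(T) = 14400 / 157.81 = 91.25 mol
n(E) = 8930 / 72.62 = 123.0 mol
n/ν for T = 91.25/1 = 91.25
n/ν for E = 123.0/2 = 61.50
Smallest n/ν is E → limiting reagent.
n(Z) = (1/2) × 123.0 = 61.50 mol
mass = 61.50 × 163.07 = 10030 g

10000 g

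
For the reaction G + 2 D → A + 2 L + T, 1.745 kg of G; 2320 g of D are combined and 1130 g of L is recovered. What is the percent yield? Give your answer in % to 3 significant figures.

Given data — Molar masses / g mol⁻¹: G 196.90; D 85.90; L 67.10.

95.0 %

n(G) = 1.745×1000 / 196.90 = 8.862 mol
n(D) = 2320 / 85.90 = 27.01 mol
n/ν for G = 8.862/1 = 8.862
n/ν for D = 27.01/2 = 13.51
Smallest n/ν is G → limiting reagent.
theoretical n(L) = (2/1) × 8.862 = 17.72 mol → 1189 g
% yield = 1130 / 1189 × 100 = 95.04 %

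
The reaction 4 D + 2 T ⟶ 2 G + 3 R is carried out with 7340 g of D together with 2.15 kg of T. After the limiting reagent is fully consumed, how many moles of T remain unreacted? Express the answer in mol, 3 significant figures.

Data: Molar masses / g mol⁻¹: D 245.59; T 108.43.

4.88 mol

n(D) = 7340 / 245.59 = 29.89 mol
n(T) = 2.150×1000 / 108.43 = 19.83 mol
n/ν for D = 29.89/4 = 7.473
n/ν for T = 19.83/2 = 9.915
Smallest n/ν is D → limiting reagent.
T consumed = (2/4) × 29.89 = 14.95 mol
T remaining = 19.83 − 14.95 = 4.880 mol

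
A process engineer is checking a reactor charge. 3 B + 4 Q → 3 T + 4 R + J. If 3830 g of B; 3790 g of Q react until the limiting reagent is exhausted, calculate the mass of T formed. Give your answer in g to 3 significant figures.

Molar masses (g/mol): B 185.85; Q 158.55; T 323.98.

n(B) = 3830 / 185.85 = 20.61 mol
n(Q) = 3790 / 158.55 = 23.90 mol
n/ν for B = 20.61/3 = 6.870
n/ν for Q = 23.90/4 = 5.975
Smallest n/ν is Q → limiting reagent.
n(T) = (3/4) × 23.90 = 17.93 mol
mass = 17.93 × 323.98 = 5809 g

5810 g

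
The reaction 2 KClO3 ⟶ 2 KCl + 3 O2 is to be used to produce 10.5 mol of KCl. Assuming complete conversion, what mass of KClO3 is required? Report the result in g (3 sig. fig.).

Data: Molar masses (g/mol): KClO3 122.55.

1290 g

n(KCl) = 10.50 mol
n(KClO3) = (2/2) × 10.50 = 10.50 mol
mass = 10.50 × 122.55 = 1287 g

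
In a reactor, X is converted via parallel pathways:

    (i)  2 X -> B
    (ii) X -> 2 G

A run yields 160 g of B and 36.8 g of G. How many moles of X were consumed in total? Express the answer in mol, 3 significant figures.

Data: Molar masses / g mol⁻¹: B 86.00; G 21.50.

4.58 mol

n(B) = 160 / 86.00 = 1.860 mol
n(G) = 36.8 / 21.50 = 1.712 mol
n(X) via (i) = (2/1)×1.860 = 3.720 mol
n(X) via (ii) = (1/2)×1.712 = 0.8560 mol
total n(X) = 3.720 + 0.8560 = 4.576 mol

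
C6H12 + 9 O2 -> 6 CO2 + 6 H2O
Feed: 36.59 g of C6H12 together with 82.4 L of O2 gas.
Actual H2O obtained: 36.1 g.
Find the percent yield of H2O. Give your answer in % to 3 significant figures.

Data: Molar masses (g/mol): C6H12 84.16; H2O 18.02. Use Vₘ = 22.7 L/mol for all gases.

n(C6H12) = 36.59 / 84.16 = 0.4348 mol
n(O2) = 82.40 / 22.7 = 3.630 mol
n/ν for C6H12 = 0.4348/1 = 0.4348
n/ν for O2 = 3.630/9 = 0.4033
Smallest n/ν is O2 → limiting reagent.
theoretical n(H2O) = (6/9) × 3.630 = 2.420 mol → 43.61 g
% yield = 36.1 / 43.61 × 100 = 82.78 %

82.8 %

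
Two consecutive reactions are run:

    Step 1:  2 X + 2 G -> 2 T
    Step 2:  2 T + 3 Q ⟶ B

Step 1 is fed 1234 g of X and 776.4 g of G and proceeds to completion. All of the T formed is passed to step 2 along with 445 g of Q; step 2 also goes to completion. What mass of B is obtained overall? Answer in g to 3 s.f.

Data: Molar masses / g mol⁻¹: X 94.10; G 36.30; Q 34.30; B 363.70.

Step 1:
n(X) = 1234 / 94.10 = 13.11 mol
n(G) = 776.4 / 36.30 = 21.39 mol
n/ν for X = 13.11/2 = 6.555
n/ν for G = 21.39/2 = 10.70
Smallest n/ν is X → limiting reagent.
n(T) produced = (2/2) × 13.11 = 13.11 mol
Step 2:
n(T) available = 13.11 mol
n(Q) = 445.0 / 34.30 = 12.97 mol
n/ν for T = 13.11/2 = 6.555
n/ν for Q = 12.97/3 = 4.323
Smallest n/ν is Q → limiting reagent.
n(B) = (1/3) × 12.97 = 4.323 mol
mass = 4.323 × 363.70 = 1572 g

1570 g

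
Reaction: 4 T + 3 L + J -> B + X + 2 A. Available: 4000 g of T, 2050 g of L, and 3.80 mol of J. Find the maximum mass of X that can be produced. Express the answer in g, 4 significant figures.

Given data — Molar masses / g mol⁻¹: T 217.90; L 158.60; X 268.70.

n(T) = 4000 / 217.90 = 18.36 mol
n(L) = 2050 / 158.60 = 12.93 mol
n(J) = 3.800 mol
n/ν for T = 18.36/4 = 4.590
n/ν for L = 12.93/3 = 4.310
n/ν for J = 3.800/1 = 3.800
Smallest n/ν is J → limiting reagent.
n(X) = (1/1) × 3.800 = 3.800 mol
mass = 3.800 × 268.70 = 1021 g

1021 g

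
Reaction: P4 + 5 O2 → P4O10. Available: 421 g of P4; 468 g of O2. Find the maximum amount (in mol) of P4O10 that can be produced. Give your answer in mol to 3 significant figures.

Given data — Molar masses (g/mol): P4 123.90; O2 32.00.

2.93 mol

n(P4) = 421.0 / 123.90 = 3.398 mol
n(O2) = 468.0 / 32.00 = 14.63 mol
n/ν for P4 = 3.398/1 = 3.398
n/ν for O2 = 14.63/5 = 2.926
Smallest n/ν is O2 → limiting reagent.
n(P4O10) = (1/5) × 14.63 = 2.926 mol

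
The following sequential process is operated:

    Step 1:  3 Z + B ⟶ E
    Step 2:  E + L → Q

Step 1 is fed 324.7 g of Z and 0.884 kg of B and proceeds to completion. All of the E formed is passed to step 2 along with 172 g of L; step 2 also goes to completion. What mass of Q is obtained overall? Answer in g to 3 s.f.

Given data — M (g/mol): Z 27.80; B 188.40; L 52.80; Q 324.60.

1060 g

Step 1:
n(Z) = 324.7 / 27.80 = 11.68 mol
n(B) = 0.8840×1000 / 188.40 = 4.692 mol
n/ν → Z: 3.893, B: 4.692; Z is limiting.
n(E) produced = (1/3) × 11.68 = 3.893 mol
Step 2:
n(E) available = 3.893 mol
n(L) = 172.0 / 52.80 = 3.258 mol
n/ν → E: 3.893, L: 3.258; L is limiting.
n(Q) = (1/1) × 3.258 = 3.258 mol
mass = 3.258 × 324.60 = 1058 g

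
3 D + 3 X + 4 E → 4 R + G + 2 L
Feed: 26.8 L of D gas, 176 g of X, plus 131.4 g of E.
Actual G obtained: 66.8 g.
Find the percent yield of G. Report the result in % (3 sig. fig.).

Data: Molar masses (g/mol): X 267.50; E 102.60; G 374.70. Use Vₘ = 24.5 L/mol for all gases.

n(D) = 26.80 / 24.5 = 1.094 mol
n(X) = 176.0 / 267.50 = 0.6579 mol
n(E) = 131.4 / 102.60 = 1.281 mol
n/ν → D: 0.3647, X: 0.2193, E: 0.3203; X is limiting.
theoretical n(G) = (1/3) × 0.6579 = 0.2193 mol → 82.17 g
% yield = 66.8 / 82.17 × 100 = 81.29 %

81.3 %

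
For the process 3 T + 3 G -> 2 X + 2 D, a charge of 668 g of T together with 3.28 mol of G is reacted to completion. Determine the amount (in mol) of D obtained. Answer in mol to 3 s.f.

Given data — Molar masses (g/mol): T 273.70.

n(T) = 668.0 / 273.70 = 2.441 mol
n(G) = 3.280 mol
n/ν → T: 0.8137, G: 1.093; T is limiting.
n(D) = (2/3) × 2.441 = 1.627 mol

1.63 mol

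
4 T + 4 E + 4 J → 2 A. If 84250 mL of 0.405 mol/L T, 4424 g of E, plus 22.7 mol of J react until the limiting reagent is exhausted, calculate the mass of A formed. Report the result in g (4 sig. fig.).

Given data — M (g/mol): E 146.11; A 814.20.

9241 g

n(T) = 0.405 × 84250/1000 = 34.12 mol
n(E) = 4424 / 146.11 = 30.28 mol
n(J) = 22.70 mol
n/ν → T: 8.530, E: 7.570, J: 5.675; J is limiting.
n(A) = (2/4) × 22.70 = 11.35 mol
mass = 11.35 × 814.20 = 9241 g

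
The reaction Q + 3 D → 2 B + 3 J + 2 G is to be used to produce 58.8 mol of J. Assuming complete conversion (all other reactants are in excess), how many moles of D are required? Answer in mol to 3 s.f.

n(J) = 58.80 mol
n(D) = (3/3) × 58.80 = 58.80 mol

58.8 mol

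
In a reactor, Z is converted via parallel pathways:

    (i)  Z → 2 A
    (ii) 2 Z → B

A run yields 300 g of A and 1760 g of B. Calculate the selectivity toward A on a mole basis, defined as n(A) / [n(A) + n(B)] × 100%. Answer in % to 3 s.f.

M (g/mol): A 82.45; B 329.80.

40.5 %

n(A) = 300 / 82.45 = 3.639 mol
n(B) = 1760 / 329.80 = 5.337 mol
selectivity = 3.639/(3.639+5.337) × 100 = 40.54 %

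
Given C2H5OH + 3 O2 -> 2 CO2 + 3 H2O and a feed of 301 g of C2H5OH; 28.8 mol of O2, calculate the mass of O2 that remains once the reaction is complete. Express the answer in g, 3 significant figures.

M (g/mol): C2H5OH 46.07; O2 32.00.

n(C2H5OH) = 301.0 / 46.07 = 6.534 mol
n(O2) = 28.80 mol
n/ν for C2H5OH = 6.534/1 = 6.534
n/ν for O2 = 28.80/3 = 9.600
Smallest n/ν is C2H5OH → limiting reagent.
O2 consumed = (3/1) × 6.534 = 19.60 mol
O2 remaining = 28.80 − 19.60 = 9.200 mol
mass = 9.200 × 32.00 = 294.4 g

294 g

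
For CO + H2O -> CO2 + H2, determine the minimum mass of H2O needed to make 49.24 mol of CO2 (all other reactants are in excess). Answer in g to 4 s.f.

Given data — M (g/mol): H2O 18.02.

n(CO2) = 49.24 mol
n(H2O) = (1/1) × 49.24 = 49.24 mol
mass = 49.24 × 18.02 = 887.3 g

887.3 g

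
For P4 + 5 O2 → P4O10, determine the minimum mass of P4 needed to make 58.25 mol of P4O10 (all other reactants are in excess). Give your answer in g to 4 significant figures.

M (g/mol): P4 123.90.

n(P4O10) = 58.25 mol
n(P4) = (1/1) × 58.25 = 58.25 mol
mass = 58.25 × 123.90 = 7217 g

7217 g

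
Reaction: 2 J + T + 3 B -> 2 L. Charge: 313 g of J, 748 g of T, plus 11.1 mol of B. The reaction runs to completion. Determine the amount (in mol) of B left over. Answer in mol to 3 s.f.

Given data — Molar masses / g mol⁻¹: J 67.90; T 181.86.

n(J) = 313.0 / 67.90 = 4.610 mol
n(T) = 748.0 / 181.86 = 4.113 mol
n(B) = 11.10 mol
n/ν for J = 4.610/2 = 2.305
n/ν for T = 4.113/1 = 4.113
n/ν for B = 11.10/3 = 3.700
Smallest n/ν is J → limiting reagent.
B consumed = (3/2) × 4.610 = 6.915 mol
B remaining = 11.10 − 6.915 = 4.185 mol

4.19 mol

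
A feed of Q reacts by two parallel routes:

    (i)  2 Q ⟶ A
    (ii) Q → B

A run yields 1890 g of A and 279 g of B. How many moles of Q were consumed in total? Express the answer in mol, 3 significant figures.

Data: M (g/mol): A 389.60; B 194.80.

n(A) = 1890 / 389.60 = 4.851 mol
n(B) = 279 / 194.80 = 1.432 mol
n(Q) via (i) = (2/1)×4.851 = 9.702 mol
n(Q) via (ii) = (1/1)×1.432 = 1.432 mol
total n(Q) = 9.702 + 1.432 = 11.13 mol

11.1 mol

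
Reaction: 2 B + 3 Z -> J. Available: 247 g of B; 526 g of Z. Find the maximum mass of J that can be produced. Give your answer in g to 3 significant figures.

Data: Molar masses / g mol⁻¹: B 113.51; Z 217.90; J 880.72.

n(B) = 247.0 / 113.51 = 2.176 mol
n(Z) = 526.0 / 217.90 = 2.414 mol
n/ν for B = 2.176/2 = 1.088
n/ν for Z = 2.414/3 = 0.8047
Smallest n/ν is Z → limiting reagent.
n(J) = (1/3) × 2.414 = 0.8047 mol
mass = 0.8047 × 880.72 = 708.7 g

709 g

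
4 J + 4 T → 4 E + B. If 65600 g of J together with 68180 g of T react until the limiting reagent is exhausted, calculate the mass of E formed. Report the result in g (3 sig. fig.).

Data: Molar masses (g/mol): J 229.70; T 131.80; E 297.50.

85000 g

n(J) = 65600 / 229.70 = 285.6 mol
n(T) = 68180 / 131.80 = 517.3 mol
n/ν for J = 285.6/4 = 71.40
n/ν for T = 517.3/4 = 129.3
Smallest n/ν is J → limiting reagent.
n(E) = (4/4) × 285.6 = 285.6 mol
mass = 285.6 × 297.50 = 84970 g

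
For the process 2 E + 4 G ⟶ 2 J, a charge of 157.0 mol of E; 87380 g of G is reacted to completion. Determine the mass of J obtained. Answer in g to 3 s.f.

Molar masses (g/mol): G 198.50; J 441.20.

69300 g

n(E) = 157.0 mol
n(G) = 87380 / 198.50 = 440.2 mol
n/ν for E = 157.0/2 = 78.50
n/ν for G = 440.2/4 = 110.1
Smallest n/ν is E → limiting reagent.
n(J) = (2/2) × 157.0 = 157.0 mol
mass = 157.0 × 441.20 = 69270 g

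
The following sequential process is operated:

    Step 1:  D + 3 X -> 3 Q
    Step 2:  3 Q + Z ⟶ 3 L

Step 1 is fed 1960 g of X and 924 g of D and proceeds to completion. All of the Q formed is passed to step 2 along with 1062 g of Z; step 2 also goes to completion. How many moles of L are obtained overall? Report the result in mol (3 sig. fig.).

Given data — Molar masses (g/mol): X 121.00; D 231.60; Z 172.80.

Step 1:
n(X) = 1960 / 121.00 = 16.20 mol
n(D) = 924.0 / 231.60 = 3.990 mol
n/ν for X = 16.20/3 = 5.400
n/ν for D = 3.990/1 = 3.990
Smallest n/ν is D → limiting reagent.
n(Q) produced = (3/1) × 3.990 = 11.97 mol
Step 2:
n(Q) available = 11.97 mol
n(Z) = 1062 / 172.80 = 6.146 mol
n/ν for Q = 11.97/3 = 3.990
n/ν for Z = 6.146/1 = 6.146
Smallest n/ν is Q → limiting reagent.
n(L) = (3/3) × 11.97 = 11.97 mol

12.0 mol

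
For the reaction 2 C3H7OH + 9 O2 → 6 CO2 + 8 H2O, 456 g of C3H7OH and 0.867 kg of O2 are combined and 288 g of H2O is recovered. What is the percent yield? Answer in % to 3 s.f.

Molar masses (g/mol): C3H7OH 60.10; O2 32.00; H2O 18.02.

66.4 %

n(C3H7OH) = 456.0 / 60.10 = 7.587 mol
n(O2) = 0.8670×1000 / 32.00 = 27.09 mol
n/ν for C3H7OH = 7.587/2 = 3.794
n/ν for O2 = 27.09/9 = 3.010
Smallest n/ν is O2 → limiting reagent.
theoretical n(H2O) = (8/9) × 27.09 = 24.08 mol → 433.9 g
% yield = 288 / 433.9 × 100 = 66.37 %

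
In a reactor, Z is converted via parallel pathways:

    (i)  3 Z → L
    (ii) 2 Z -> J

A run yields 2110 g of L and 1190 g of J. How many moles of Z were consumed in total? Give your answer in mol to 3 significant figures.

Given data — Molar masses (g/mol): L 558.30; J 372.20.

n(L) = 2110 / 558.30 = 3.779 mol
n(J) = 1190 / 372.20 = 3.197 mol
n(Z) via (i) = (3/1)×3.779 = 11.34 mol
n(Z) via (ii) = (2/1)×3.197 = 6.394 mol
total n(Z) = 11.34 + 6.394 = 17.73 mol

17.7 mol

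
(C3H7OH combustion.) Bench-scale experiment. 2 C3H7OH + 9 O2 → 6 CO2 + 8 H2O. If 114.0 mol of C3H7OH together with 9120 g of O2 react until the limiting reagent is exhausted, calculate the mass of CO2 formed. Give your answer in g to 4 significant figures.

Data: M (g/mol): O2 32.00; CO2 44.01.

n(C3H7OH) = 114.0 mol
n(O2) = 9120 / 32.00 = 285.0 mol
n/ν for C3H7OH = 114.0/2 = 57.00
n/ν for O2 = 285.0/9 = 31.67
Smallest n/ν is O2 → limiting reagent.
n(CO2) = (6/9) × 285.0 = 190.0 mol
mass = 190.0 × 44.01 = 8362 g

8362 g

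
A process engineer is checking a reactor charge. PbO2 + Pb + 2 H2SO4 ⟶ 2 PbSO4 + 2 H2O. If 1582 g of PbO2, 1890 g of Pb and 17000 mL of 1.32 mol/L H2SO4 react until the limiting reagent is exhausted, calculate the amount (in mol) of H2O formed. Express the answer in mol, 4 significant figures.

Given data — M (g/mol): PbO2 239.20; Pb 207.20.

n(PbO2) = 1582 / 239.20 = 6.614 mol
n(Pb) = 1890 / 207.20 = 9.122 mol
n(H2SO4) = 1.32 × 17000/1000 = 22.44 mol
n/ν → PbO2: 6.614, Pb: 9.122, H2SO4: 11.22; PbO2 is limiting.
n(H2O) = (2/1) × 6.614 = 13.23 mol

13.23 mol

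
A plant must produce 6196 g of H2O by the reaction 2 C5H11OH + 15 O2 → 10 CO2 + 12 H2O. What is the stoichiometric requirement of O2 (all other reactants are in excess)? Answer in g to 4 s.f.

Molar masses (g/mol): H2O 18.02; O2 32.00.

13750 g

n(H2O) = 6196 / 18.02 = 343.8 mol
n(O2) = (15/12) × 343.8 = 429.8 mol
mass = 429.8 × 32.00 = 13750 g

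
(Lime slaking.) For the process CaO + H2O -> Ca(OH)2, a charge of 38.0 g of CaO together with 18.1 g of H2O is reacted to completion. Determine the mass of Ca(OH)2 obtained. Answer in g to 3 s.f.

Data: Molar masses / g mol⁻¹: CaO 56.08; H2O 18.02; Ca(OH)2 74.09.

n(CaO) = 38.00 / 56.08 = 0.6776 mol
n(H2O) = 18.10 / 18.02 = 1.004 mol
n/ν for CaO = 0.6776/1 = 0.6776
n/ν for H2O = 1.004/1 = 1.004
Smallest n/ν is CaO → limiting reagent.
n(Ca(OH)2) = (1/1) × 0.6776 = 0.6776 mol
mass = 0.6776 × 74.09 = 50.20 g

50.2 g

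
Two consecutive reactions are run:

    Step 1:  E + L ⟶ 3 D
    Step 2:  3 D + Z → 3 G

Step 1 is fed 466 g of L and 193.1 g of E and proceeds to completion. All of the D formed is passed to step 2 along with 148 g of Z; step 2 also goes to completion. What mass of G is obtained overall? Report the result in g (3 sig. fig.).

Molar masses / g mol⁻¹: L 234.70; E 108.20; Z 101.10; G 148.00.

650 g

Step 1:
n(L) = 466.0 / 234.70 = 1.986 mol
n(E) = 193.1 / 108.20 = 1.785 mol
n/ν for L = 1.986/1 = 1.986
n/ν for E = 1.785/1 = 1.785
Smallest n/ν is E → limiting reagent.
n(D) produced = (3/1) × 1.785 = 5.355 mol
Step 2:
n(D) available = 5.355 mol
n(Z) = 148.0 / 101.10 = 1.464 mol
n/ν for D = 5.355/3 = 1.785
n/ν for Z = 1.464/1 = 1.464
Smallest n/ν is Z → limiting reagent.
n(G) = (3/1) × 1.464 = 4.392 mol
mass = 4.392 × 148.00 = 650.0 g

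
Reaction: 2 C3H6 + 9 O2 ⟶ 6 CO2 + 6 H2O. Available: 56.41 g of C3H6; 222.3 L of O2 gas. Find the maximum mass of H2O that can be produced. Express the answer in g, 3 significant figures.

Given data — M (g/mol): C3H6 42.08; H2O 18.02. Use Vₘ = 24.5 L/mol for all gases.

72.5 g

n(C3H6) = 56.41 / 42.08 = 1.341 mol
n(O2) = 222.3 / 24.5 = 9.073 mol
n/ν for C3H6 = 1.341/2 = 0.6705
n/ν for O2 = 9.073/9 = 1.008
Smallest n/ν is C3H6 → limiting reagent.
n(H2O) = (6/2) × 1.341 = 4.023 mol
mass = 4.023 × 18.02 = 72.49 g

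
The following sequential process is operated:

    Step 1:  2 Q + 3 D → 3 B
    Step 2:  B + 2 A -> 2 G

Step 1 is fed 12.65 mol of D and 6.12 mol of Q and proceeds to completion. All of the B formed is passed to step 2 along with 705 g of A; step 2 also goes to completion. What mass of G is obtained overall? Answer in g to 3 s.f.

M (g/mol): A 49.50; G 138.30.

1970 g

Step 1:
n(D) = 12.65 mol
n(Q) = 6.120 mol
n/ν for D = 12.65/3 = 4.217
n/ν for Q = 6.120/2 = 3.060
Smallest n/ν is Q → limiting reagent.
n(B) produced = (3/2) × 6.120 = 9.180 mol
Step 2:
n(B) available = 9.180 mol
n(A) = 705.0 / 49.50 = 14.24 mol
n/ν for B = 9.180/1 = 9.180
n/ν for A = 14.24/2 = 7.120
Smallest n/ν is A → limiting reagent.
n(G) = (2/2) × 14.24 = 14.24 mol
mass = 14.24 × 138.30 = 1969 g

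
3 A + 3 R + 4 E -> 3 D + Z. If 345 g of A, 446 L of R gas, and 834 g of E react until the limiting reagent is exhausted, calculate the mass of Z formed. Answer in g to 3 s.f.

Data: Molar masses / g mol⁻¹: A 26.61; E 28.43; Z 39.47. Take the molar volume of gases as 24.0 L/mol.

n(A) = 345.0 / 26.61 = 12.97 mol
n(R) = 446.0 / 24.0 = 18.58 mol
n(E) = 834.0 / 28.43 = 29.34 mol
n/ν for A = 12.97/3 = 4.323
n/ν for R = 18.58/3 = 6.193
n/ν for E = 29.34/4 = 7.335
Smallest n/ν is A → limiting reagent.
n(Z) = (1/3) × 12.97 = 4.323 mol
mass = 4.323 × 39.47 = 170.6 g

171 g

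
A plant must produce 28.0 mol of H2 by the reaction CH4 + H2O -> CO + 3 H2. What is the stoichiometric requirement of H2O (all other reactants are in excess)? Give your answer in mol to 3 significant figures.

9.33 mol

n(H2) = 28.00 mol
n(H2O) = (1/3) × 28.00 = 9.333 mol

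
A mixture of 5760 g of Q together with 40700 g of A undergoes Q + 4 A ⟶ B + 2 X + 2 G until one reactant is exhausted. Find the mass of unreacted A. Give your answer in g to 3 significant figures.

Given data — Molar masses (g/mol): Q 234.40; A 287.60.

12400 g

n(Q) = 5760 / 234.40 = 24.57 mol
n(A) = 40700 / 287.60 = 141.5 mol
n/ν for Q = 24.57/1 = 24.57
n/ν for A = 141.5/4 = 35.38
Smallest n/ν is Q → limiting reagent.
A consumed = (4/1) × 24.57 = 98.28 mol
A remaining = 141.5 − 98.28 = 43.22 mol
mass = 43.22 × 287.60 = 12430 g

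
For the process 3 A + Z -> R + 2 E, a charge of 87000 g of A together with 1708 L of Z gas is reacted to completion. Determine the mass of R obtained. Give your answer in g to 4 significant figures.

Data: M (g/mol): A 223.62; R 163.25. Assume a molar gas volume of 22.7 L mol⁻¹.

n(A) = 87000 / 223.62 = 389.1 mol
n(Z) = 1708 / 22.7 = 75.24 mol
n/ν → A: 129.7, Z: 75.24; Z is limiting.
n(R) = (1/1) × 75.24 = 75.24 mol
mass = 75.24 × 163.25 = 12280 g

12280 g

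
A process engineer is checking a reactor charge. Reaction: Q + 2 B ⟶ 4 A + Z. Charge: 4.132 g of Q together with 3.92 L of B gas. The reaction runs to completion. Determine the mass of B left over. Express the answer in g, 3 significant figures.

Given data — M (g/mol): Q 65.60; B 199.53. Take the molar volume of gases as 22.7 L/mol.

9.32 g

n(Q) = 4.132 / 65.60 = 0.06299 mol
n(B) = 3.920 / 22.7 = 0.1727 mol
n/ν for Q = 0.06299/1 = 0.06299
n/ν for B = 0.1727/2 = 0.08635
Smallest n/ν is Q → limiting reagent.
B consumed = (2/1) × 0.06299 = 0.1260 mol
B remaining = 0.1727 − 0.1260 = 0.04670 mol
mass = 0.04670 × 199.53 = 9.318 g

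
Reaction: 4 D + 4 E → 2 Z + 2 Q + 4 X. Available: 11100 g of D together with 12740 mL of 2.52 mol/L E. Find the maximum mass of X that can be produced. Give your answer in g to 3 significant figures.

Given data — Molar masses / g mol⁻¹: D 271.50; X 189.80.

6090 g

n(D) = 11100 / 271.50 = 40.88 mol
n(E) = 2.52 × 12740/1000 = 32.10 mol
n/ν → D: 10.22, E: 8.025; E is limiting.
n(X) = (4/4) × 32.10 = 32.10 mol
mass = 32.10 × 189.80 = 6093 g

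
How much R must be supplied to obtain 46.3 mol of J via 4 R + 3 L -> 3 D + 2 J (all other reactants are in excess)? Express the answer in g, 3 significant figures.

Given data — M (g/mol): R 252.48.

n(J) = 46.30 mol
n(R) = (4/2) × 46.30 = 92.60 mol
mass = 92.60 × 252.48 = 23380 g

23400 g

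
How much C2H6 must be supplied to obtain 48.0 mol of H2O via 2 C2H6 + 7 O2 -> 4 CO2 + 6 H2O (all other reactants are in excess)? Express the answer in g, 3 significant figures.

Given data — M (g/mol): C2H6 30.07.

n(H2O) = 48.00 mol
n(C2H6) = (2/6) × 48.00 = 16.00 mol
mass = 16.00 × 30.07 = 481.1 g

481 g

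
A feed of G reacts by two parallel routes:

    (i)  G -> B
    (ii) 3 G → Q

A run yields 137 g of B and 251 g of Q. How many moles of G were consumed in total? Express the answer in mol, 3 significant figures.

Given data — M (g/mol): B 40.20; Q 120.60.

9.65 mol

n(B) = 137 / 40.20 = 3.408 mol
n(Q) = 251 / 120.60 = 2.081 mol
n(G) via (i) = (1/1)×3.408 = 3.408 mol
n(G) via (ii) = (3/1)×2.081 = 6.243 mol
total n(G) = 3.408 + 6.243 = 9.651 mol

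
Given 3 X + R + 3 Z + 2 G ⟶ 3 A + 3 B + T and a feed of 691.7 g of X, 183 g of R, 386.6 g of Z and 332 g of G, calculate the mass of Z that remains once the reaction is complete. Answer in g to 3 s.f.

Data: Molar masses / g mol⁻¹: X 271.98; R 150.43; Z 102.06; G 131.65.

127 g

n(X) = 691.7 / 271.98 = 2.543 mol
n(R) = 183.0 / 150.43 = 1.217 mol
n(Z) = 386.6 / 102.06 = 3.788 mol
n(G) = 332.0 / 131.65 = 2.522 mol
n/ν for X = 2.543/3 = 0.8477
n/ν for R = 1.217/1 = 1.217
n/ν for Z = 3.788/3 = 1.263
n/ν for G = 2.522/2 = 1.261
Smallest n/ν is X → limiting reagent.
Z consumed = (3/3) × 2.543 = 2.543 mol
Z remaining = 3.788 − 2.543 = 1.245 mol
mass = 1.245 × 102.06 = 127.1 g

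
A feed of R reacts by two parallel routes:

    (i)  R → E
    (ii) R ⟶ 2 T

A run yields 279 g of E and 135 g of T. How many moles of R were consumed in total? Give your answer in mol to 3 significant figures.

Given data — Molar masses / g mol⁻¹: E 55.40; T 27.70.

7.47 mol

n(E) = 279 / 55.40 = 5.036 mol
n(T) = 135 / 27.70 = 4.874 mol
n(R) via (i) = (1/1)×5.036 = 5.036 mol
n(R) via (ii) = (1/2)×4.874 = 2.437 mol
total n(R) = 5.036 + 2.437 = 7.473 mol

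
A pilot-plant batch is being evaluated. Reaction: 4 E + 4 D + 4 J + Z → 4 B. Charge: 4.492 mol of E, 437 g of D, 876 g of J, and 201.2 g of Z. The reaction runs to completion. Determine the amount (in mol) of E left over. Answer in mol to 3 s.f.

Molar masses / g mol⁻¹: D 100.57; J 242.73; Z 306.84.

n(E) = 4.492 mol
n(D) = 437.0 / 100.57 = 4.345 mol
n(J) = 876.0 / 242.73 = 3.609 mol
n(Z) = 201.2 / 306.84 = 0.6557 mol
n/ν → E: 1.123, D: 1.086, J: 0.9023, Z: 0.6557; Z is limiting.
E consumed = (4/1) × 0.6557 = 2.623 mol
E remaining = 4.492 − 2.623 = 1.869 mol

1.87 mol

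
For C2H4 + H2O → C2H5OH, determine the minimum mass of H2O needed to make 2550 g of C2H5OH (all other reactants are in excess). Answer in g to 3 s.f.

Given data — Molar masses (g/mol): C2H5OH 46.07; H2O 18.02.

n(C2H5OH) = 2550 / 46.07 = 55.35 mol
n(H2O) = (1/1) × 55.35 = 55.35 mol
mass = 55.35 × 18.02 = 997.4 g

997 g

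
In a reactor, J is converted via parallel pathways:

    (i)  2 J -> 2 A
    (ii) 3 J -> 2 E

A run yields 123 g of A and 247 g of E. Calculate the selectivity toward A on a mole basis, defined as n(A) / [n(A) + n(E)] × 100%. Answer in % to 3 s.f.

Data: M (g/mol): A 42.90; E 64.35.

42.8 %

n(A) = 123 / 42.90 = 2.867 mol
n(E) = 247 / 64.35 = 3.838 mol
selectivity = 2.867/(2.867+3.838) × 100 = 42.76 %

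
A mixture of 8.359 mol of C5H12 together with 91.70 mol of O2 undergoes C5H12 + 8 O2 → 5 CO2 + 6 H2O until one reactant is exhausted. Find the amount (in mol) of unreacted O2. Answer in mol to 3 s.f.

24.8 mol

n(C5H12) = 8.359 mol
n(O2) = 91.70 mol
n/ν for C5H12 = 8.359/1 = 8.359
n/ν for O2 = 91.70/8 = 11.46
Smallest n/ν is C5H12 → limiting reagent.
O2 consumed = (8/1) × 8.359 = 66.87 mol
O2 remaining = 91.70 − 66.87 = 24.83 mol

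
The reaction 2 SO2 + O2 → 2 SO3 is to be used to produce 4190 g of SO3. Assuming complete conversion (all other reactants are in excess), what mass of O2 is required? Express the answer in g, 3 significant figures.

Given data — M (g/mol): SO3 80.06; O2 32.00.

n(SO3) = 4190 / 80.06 = 52.34 mol
n(O2) = (1/2) × 52.34 = 26.17 mol
mass = 26.17 × 32.00 = 837.4 g

837 g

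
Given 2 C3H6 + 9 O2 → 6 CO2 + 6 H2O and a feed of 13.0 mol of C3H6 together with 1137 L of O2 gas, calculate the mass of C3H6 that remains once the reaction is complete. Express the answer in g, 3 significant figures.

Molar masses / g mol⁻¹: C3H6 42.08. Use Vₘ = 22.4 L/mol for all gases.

n(C3H6) = 13.00 mol
n(O2) = 1137 / 22.4 = 50.76 mol
n/ν for C3H6 = 13.00/2 = 6.500
n/ν for O2 = 50.76/9 = 5.640
Smallest n/ν is O2 → limiting reagent.
C3H6 consumed = (2/9) × 50.76 = 11.28 mol
C3H6 remaining = 13.00 − 11.28 = 1.720 mol
mass = 1.720 × 42.08 = 72.38 g

72.4 g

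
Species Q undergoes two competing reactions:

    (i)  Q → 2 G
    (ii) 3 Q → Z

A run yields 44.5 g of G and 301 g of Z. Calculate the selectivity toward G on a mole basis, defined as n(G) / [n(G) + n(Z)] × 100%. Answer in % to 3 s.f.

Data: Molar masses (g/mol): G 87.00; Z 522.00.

n(G) = 44.5 / 87.00 = 0.5115 mol
n(Z) = 301 / 522.00 = 0.5766 mol
selectivity = 0.5115/(0.5115+0.5766) × 100 = 47.01 %

47.0 %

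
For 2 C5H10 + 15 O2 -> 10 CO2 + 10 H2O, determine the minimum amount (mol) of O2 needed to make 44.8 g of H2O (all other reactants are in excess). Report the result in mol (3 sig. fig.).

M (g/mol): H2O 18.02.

3.73 mol

n(H2O) = 44.8 / 18.02 = 2.486 mol
n(O2) = (15/10) × 2.486 = 3.729 mol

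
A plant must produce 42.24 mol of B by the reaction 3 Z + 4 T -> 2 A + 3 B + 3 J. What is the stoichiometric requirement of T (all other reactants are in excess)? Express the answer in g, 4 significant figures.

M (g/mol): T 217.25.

n(B) = 42.24 mol
n(T) = (4/3) × 42.24 = 56.32 mol
mass = 56.32 × 217.25 = 12240 g

12240 g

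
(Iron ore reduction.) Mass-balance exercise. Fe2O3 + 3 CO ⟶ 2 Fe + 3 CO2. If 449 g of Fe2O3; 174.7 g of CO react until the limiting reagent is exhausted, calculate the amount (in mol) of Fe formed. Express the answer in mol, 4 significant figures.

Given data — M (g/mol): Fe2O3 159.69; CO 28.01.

n(Fe2O3) = 449.0 / 159.69 = 2.812 mol
n(CO) = 174.7 / 28.01 = 6.237 mol
n/ν → Fe2O3: 2.812, CO: 2.079; CO is limiting.
n(Fe) = (2/3) × 6.237 = 4.158 mol

4.158 mol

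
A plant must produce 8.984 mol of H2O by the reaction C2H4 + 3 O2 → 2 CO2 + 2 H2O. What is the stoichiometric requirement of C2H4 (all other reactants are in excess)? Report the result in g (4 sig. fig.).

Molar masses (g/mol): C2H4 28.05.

126.0 g

n(H2O) = 8.984 mol
n(C2H4) = (1/2) × 8.984 = 4.492 mol
mass = 4.492 × 28.05 = 126.0 g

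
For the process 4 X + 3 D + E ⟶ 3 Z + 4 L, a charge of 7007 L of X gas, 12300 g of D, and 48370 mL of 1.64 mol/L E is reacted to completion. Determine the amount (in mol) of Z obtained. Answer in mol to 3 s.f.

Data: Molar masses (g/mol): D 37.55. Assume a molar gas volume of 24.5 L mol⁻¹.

n(X) = 7007 / 24.5 = 286.0 mol
n(D) = 12300 / 37.55 = 327.6 mol
n(E) = 1.64 × 48370/1000 = 79.33 mol
n/ν → X: 71.50, D: 109.2, E: 79.33; X is limiting.
n(Z) = (3/4) × 286.0 = 214.5 mol

215 mol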